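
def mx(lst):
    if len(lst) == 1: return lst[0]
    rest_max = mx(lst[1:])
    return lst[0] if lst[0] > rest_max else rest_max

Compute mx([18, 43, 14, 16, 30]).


mx([18, 43, 14, 16, 30]): compare 18 with mx([43, 14, 16, 30])
mx([43, 14, 16, 30]): compare 43 with mx([14, 16, 30])
mx([14, 16, 30]): compare 14 with mx([16, 30])
mx([16, 30]): compare 16 with mx([30])
mx([30]) = 30  (base case)
Compare 16 with 30 -> 30
Compare 14 with 30 -> 30
Compare 43 with 30 -> 43
Compare 18 with 43 -> 43

43


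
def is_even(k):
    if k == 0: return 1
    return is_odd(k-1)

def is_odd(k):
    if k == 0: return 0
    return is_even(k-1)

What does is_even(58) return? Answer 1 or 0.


is_even(58) = is_odd(57)
is_odd(57) = is_even(56)
is_even(56) = is_odd(55)
is_odd(55) = is_even(54)
is_even(54) = is_odd(53)
is_odd(53) = is_even(52)
is_even(52) = is_odd(51)
is_odd(51) = is_even(50)
is_even(50) = is_odd(49)
is_odd(49) = is_even(48)
is_even(48) = is_odd(47)
is_odd(47) = is_even(46)
is_even(46) = is_odd(45)
is_odd(45) = is_even(44)
is_even(44) = is_odd(43)
is_odd(43) = is_even(42)
is_even(42) = is_odd(41)
is_odd(41) = is_even(40)
is_even(40) = is_odd(39)
is_odd(39) = is_even(38)
is_even(38) = is_odd(37)
is_odd(37) = is_even(36)
is_even(36) = is_odd(35)
is_odd(35) = is_even(34)
is_even(34) = is_odd(33)
is_odd(33) = is_even(32)
is_even(32) = is_odd(31)
is_odd(31) = is_even(30)
is_even(30) = is_odd(29)
is_odd(29) = is_even(28)
is_even(28) = is_odd(27)
is_odd(27) = is_even(26)
is_even(26) = is_odd(25)
is_odd(25) = is_even(24)
is_even(24) = is_odd(23)
is_odd(23) = is_even(22)
is_even(22) = is_odd(21)
is_odd(21) = is_even(20)
is_even(20) = is_odd(19)
is_odd(19) = is_even(18)
is_even(18) = is_odd(17)
is_odd(17) = is_even(16)
is_even(16) = is_odd(15)
is_odd(15) = is_even(14)
is_even(14) = is_odd(13)
is_odd(13) = is_even(12)
is_even(12) = is_odd(11)
is_odd(11) = is_even(10)
is_even(10) = is_odd(9)
is_odd(9) = is_even(8)
is_even(8) = is_odd(7)
is_odd(7) = is_even(6)
is_even(6) = is_odd(5)
is_odd(5) = is_even(4)
is_even(4) = is_odd(3)
is_odd(3) = is_even(2)
is_even(2) = is_odd(1)
is_odd(1) = is_even(0)
is_even(0) = 1  (base case)
Result: 1

1


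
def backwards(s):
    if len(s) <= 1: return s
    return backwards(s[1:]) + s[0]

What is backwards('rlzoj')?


backwards('rlzoj') = backwards('lzoj') + 'r'
backwards('lzoj') = backwards('zoj') + 'l'
backwards('zoj') = backwards('oj') + 'z'
backwards('oj') = backwards('j') + 'o'
backwards('j') = 'j'  (base case)
Concatenating: 'j' + 'o' + 'z' + 'l' + 'r' = 'jozlr'

jozlr


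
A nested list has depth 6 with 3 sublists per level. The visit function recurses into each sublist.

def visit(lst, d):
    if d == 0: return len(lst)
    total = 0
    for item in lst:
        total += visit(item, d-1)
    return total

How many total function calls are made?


At depth 0 (root): 1 call
At depth 1: each of 1 parents calls visit on 3 children = 3 calls
At depth 2: each of 3 parents calls visit on 3 children = 9 calls
At depth 3: each of 9 parents calls visit on 3 children = 27 calls
At depth 4: each of 27 parents calls visit on 3 children = 81 calls
At depth 5: each of 81 parents calls visit on 3 children = 243 calls
At depth 6: each of 243 parents calls visit on 3 children = 729 calls
Total: 1 + 3 + 9 + 27 + 81 + 243 + 729 = 1093

1093


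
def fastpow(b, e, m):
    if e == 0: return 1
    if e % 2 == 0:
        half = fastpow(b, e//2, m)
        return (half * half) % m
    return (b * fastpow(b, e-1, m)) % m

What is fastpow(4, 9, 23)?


fastpow(4, 9, 23): e is odd, compute fastpow(4, 8, 23)
  fastpow(4, 8, 23): e is even, compute fastpow(4, 4, 23)
    fastpow(4, 4, 23): e is even, compute fastpow(4, 2, 23)
      fastpow(4, 2, 23): e is even, compute fastpow(4, 1, 23)
        fastpow(4, 1, 23): e is odd, compute fastpow(4, 0, 23)
          fastpow(4, 0, 23) = 1
        (4 * 1) % 23 = 4
      half=4, (4*4) % 23 = 16
    half=16, (16*16) % 23 = 3
  half=3, (3*3) % 23 = 9
(4 * 9) % 23 = 13

13


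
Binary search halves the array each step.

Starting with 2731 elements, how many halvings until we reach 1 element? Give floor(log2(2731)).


2731 / 2 = 1365
1365 / 2 = 682
682 / 2 = 341
341 / 2 = 170
170 / 2 = 85
85 / 2 = 42
42 / 2 = 21
21 / 2 = 10
10 / 2 = 5
5 / 2 = 2
2 / 2 = 1
Reached 1 after 11 halvings

11


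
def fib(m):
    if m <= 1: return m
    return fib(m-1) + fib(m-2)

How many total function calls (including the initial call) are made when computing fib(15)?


Let C(n) = total calls for fib(n)
C(0) = 1, C(1) = 1
C(2) = 1 + C(1) + C(0) = 1 + 1 + 1 = 3
C(3) = 1 + C(2) + C(1) = 1 + 3 + 1 = 5
C(4) = 1 + C(3) + C(2) = 1 + 5 + 3 = 9
C(5) = 1 + C(4) + C(3) = 1 + 9 + 5 = 15
C(6) = 1 + C(5) + C(4) = 1 + 15 + 9 = 25
C(7) = 1 + C(6) + C(5) = 1 + 25 + 15 = 41
C(8) = 1 + C(7) + C(6) = 1 + 41 + 25 = 67
C(9) = 1 + C(8) + C(7) = 1 + 67 + 41 = 109
C(10) = 1 + C(9) + C(8) = 1 + 109 + 67 = 177
C(11) = 1 + C(10) + C(9) = 1 + 177 + 109 = 287
C(12) = 1 + C(11) + C(10) = 1 + 287 + 177 = 465
C(13) = 1 + C(12) + C(11) = 1 + 465 + 287 = 753
C(14) = 1 + C(13) + C(12) = 1 + 753 + 465 = 1219
C(15) = 1 + C(14) + C(13) = 1 + 1219 + 753 = 1973

1973


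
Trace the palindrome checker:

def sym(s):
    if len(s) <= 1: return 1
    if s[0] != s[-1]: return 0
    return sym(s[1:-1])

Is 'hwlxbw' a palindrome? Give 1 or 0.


sym('hwlxbw'): s[0]='h' != s[-1]='w' -> return 0
Result: 0 (not a palindrome)

0


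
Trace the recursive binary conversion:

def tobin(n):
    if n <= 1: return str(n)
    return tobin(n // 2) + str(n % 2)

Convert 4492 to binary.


tobin(4492) = tobin(2246) + '0'
tobin(2246) = tobin(1123) + '0'
tobin(1123) = tobin(561) + '1'
tobin(561) = tobin(280) + '1'
tobin(280) = tobin(140) + '0'
tobin(140) = tobin(70) + '0'
tobin(70) = tobin(35) + '0'
tobin(35) = tobin(17) + '1'
tobin(17) = tobin(8) + '1'
tobin(8) = tobin(4) + '0'
tobin(4) = tobin(2) + '0'
tobin(2) = tobin(1) + '0'
tobin(1) = '1'  (base case)
Concatenating: '1' + '0' + '0' + '0' + '1' + '1' + '0' + '0' + '0' + '1' + '1' + '0' + '0' = '1000110001100'

1000110001100


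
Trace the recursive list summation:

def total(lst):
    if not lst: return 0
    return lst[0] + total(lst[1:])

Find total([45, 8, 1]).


total([45, 8, 1]) = 45 + total([8, 1])
total([8, 1]) = 8 + total([1])
total([1]) = 1 + total([])
total([]) = 0  (base case)
Total: 45 + 8 + 1 + 0 = 54

54


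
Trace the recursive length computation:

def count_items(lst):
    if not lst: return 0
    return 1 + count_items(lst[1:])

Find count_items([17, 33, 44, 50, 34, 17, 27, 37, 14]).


count_items([17, 33, 44, 50, 34, 17, 27, 37, 14]) = 1 + count_items([33, 44, 50, 34, 17, 27, 37, 14])
count_items([33, 44, 50, 34, 17, 27, 37, 14]) = 1 + count_items([44, 50, 34, 17, 27, 37, 14])
count_items([44, 50, 34, 17, 27, 37, 14]) = 1 + count_items([50, 34, 17, 27, 37, 14])
count_items([50, 34, 17, 27, 37, 14]) = 1 + count_items([34, 17, 27, 37, 14])
count_items([34, 17, 27, 37, 14]) = 1 + count_items([17, 27, 37, 14])
count_items([17, 27, 37, 14]) = 1 + count_items([27, 37, 14])
count_items([27, 37, 14]) = 1 + count_items([37, 14])
count_items([37, 14]) = 1 + count_items([14])
count_items([14]) = 1 + count_items([])
count_items([]) = 0  (base case)
Unwinding: 1 + 1 + 1 + 1 + 1 + 1 + 1 + 1 + 1 + 0 = 9

9


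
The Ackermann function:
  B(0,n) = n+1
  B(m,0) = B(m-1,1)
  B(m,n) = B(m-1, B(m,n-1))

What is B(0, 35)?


B(0, 35) = 36
Result: B(0, 35) = 36

36


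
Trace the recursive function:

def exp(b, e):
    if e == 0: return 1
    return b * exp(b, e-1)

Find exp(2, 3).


exp(2, 3)
= 2 * exp(2, 2)
= 2 * 2 * exp(2, 1)
= 2 * 2 * 2 * exp(2, 0)
= 2 * 2 * 2 * 1
= 8

8


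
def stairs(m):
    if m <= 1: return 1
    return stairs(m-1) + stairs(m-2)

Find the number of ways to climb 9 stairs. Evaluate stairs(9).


Building up from base cases:
stairs(0) = 1
stairs(1) = 1
stairs(2) = stairs(1) + stairs(0) = 1 + 1 = 2
stairs(3) = stairs(2) + stairs(1) = 2 + 1 = 3
stairs(4) = stairs(3) + stairs(2) = 3 + 2 = 5
stairs(5) = stairs(4) + stairs(3) = 5 + 3 = 8
stairs(6) = stairs(5) + stairs(4) = 8 + 5 = 13
stairs(7) = stairs(6) + stairs(5) = 13 + 8 = 21
stairs(8) = stairs(7) + stairs(6) = 21 + 13 = 34
stairs(9) = stairs(8) + stairs(7) = 34 + 21 = 55

55


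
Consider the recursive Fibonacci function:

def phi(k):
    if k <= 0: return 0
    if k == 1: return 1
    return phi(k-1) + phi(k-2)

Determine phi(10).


Computing phi(10) bottom-up:
phi(0) = 0
phi(1) = 1
phi(2) = phi(1) + phi(0) = 1 + 0 = 1
phi(3) = phi(2) + phi(1) = 1 + 1 = 2
phi(4) = phi(3) + phi(2) = 2 + 1 = 3
phi(5) = phi(4) + phi(3) = 3 + 2 = 5
phi(6) = phi(5) + phi(4) = 5 + 3 = 8
phi(7) = phi(6) + phi(5) = 8 + 5 = 13
phi(8) = phi(7) + phi(6) = 13 + 8 = 21
phi(9) = phi(8) + phi(7) = 21 + 13 = 34
phi(10) = phi(9) + phi(8) = 34 + 21 = 55

55


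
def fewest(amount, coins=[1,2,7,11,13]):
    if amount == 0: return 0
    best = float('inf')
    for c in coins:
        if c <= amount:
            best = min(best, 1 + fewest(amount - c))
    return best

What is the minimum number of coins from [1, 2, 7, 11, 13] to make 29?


Building up with DP:
fewest(0) = 0
fewest(1) = min(1+fewest(0)=1+0=1) = 1
fewest(2) = min(1+fewest(1)=1+1=2, 1+fewest(0)=1+0=1) = 1
fewest(3) = min(1+fewest(2)=1+1=2, 1+fewest(1)=1+1=2) = 2
fewest(4) = min(1+fewest(3)=1+2=3, 1+fewest(2)=1+1=2) = 2
fewest(5) = min(1+fewest(4)=1+2=3, 1+fewest(3)=1+2=3) = 3
fewest(6) = min(1+fewest(5)=1+3=4, 1+fewest(4)=1+2=3) = 3
fewest(7) = min(1+fewest(6)=1+3=4, 1+fewest(5)=1+3=4, 1+fewest(0)=1+0=1) = 1
fewest(8) = min(1+fewest(7)=1+1=2, 1+fewest(6)=1+3=4, 1+fewest(1)=1+1=2) = 2
fewest(9) = min(1+fewest(8)=1+2=3, 1+fewest(7)=1+1=2, 1+fewest(2)=1+1=2) = 2
fewest(10) = min(1+fewest(9)=1+2=3, 1+fewest(8)=1+2=3, 1+fewest(3)=1+2=3) = 3
fewest(11) = min(1+fewest(10)=1+3=4, 1+fewest(9)=1+2=3, 1+fewest(4)=1+2=3, 1+fewest(0)=1+0=1) = 1
fewest(12) = min(1+fewest(11)=1+1=2, 1+fewest(10)=1+3=4, 1+fewest(5)=1+3=4, 1+fewest(1)=1+1=2) = 2
fewest(13) = min(1+fewest(12)=1+2=3, 1+fewest(11)=1+1=2, 1+fewest(6)=1+3=4, 1+fewest(2)=1+1=2, 1+fewest(0)=1+0=1) = 1
fewest(14) = min(1+fewest(13)=1+1=2, 1+fewest(12)=1+2=3, 1+fewest(7)=1+1=2, 1+fewest(3)=1+2=3, 1+fewest(1)=1+1=2) = 2
fewest(15) = min(1+fewest(14)=1+2=3, 1+fewest(13)=1+1=2, 1+fewest(8)=1+2=3, 1+fewest(4)=1+2=3, 1+fewest(2)=1+1=2) = 2
fewest(16) = min(1+fewest(15)=1+2=3, 1+fewest(14)=1+2=3, 1+fewest(9)=1+2=3, 1+fewest(5)=1+3=4, 1+fewest(3)=1+2=3) = 3
fewest(17) = min(1+fewest(16)=1+3=4, 1+fewest(15)=1+2=3, 1+fewest(10)=1+3=4, 1+fewest(6)=1+3=4, 1+fewest(4)=1+2=3) = 3
fewest(18) = min(1+fewest(17)=1+3=4, 1+fewest(16)=1+3=4, 1+fewest(11)=1+1=2, 1+fewest(7)=1+1=2, 1+fewest(5)=1+3=4) = 2
fewest(19) = min(1+fewest(18)=1+2=3, 1+fewest(17)=1+3=4, 1+fewest(12)=1+2=3, 1+fewest(8)=1+2=3, 1+fewest(6)=1+3=4) = 3
fewest(20) = min(1+fewest(19)=1+3=4, 1+fewest(18)=1+2=3, 1+fewest(13)=1+1=2, 1+fewest(9)=1+2=3, 1+fewest(7)=1+1=2) = 2
fewest(21) = min(1+fewest(20)=1+2=3, 1+fewest(19)=1+3=4, 1+fewest(14)=1+2=3, 1+fewest(10)=1+3=4, 1+fewest(8)=1+2=3) = 3
fewest(22) = min(1+fewest(21)=1+3=4, 1+fewest(20)=1+2=3, 1+fewest(15)=1+2=3, 1+fewest(11)=1+1=2, 1+fewest(9)=1+2=3) = 2
fewest(23) = min(1+fewest(22)=1+2=3, 1+fewest(21)=1+3=4, 1+fewest(16)=1+3=4, 1+fewest(12)=1+2=3, 1+fewest(10)=1+3=4) = 3
fewest(24) = min(1+fewest(23)=1+3=4, 1+fewest(22)=1+2=3, 1+fewest(17)=1+3=4, 1+fewest(13)=1+1=2, 1+fewest(11)=1+1=2) = 2
fewest(25) = min(1+fewest(24)=1+2=3, 1+fewest(23)=1+3=4, 1+fewest(18)=1+2=3, 1+fewest(14)=1+2=3, 1+fewest(12)=1+2=3) = 3
fewest(26) = min(1+fewest(25)=1+3=4, 1+fewest(24)=1+2=3, 1+fewest(19)=1+3=4, 1+fewest(15)=1+2=3, 1+fewest(13)=1+1=2) = 2
fewest(27) = min(1+fewest(26)=1+2=3, 1+fewest(25)=1+3=4, 1+fewest(20)=1+2=3, 1+fewest(16)=1+3=4, 1+fewest(14)=1+2=3) = 3
fewest(28) = min(1+fewest(27)=1+3=4, 1+fewest(26)=1+2=3, 1+fewest(21)=1+3=4, 1+fewest(17)=1+3=4, 1+fewest(15)=1+2=3) = 3
fewest(29) = min(1+fewest(28)=1+3=4, 1+fewest(27)=1+3=4, 1+fewest(22)=1+2=3, 1+fewest(18)=1+2=3, 1+fewest(16)=1+3=4) = 3

3


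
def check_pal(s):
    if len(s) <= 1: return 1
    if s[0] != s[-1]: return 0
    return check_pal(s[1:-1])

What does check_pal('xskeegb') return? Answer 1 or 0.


check_pal('xskeegb'): s[0]='x' != s[-1]='b' -> return 0
Result: 0 (not a palindrome)

0


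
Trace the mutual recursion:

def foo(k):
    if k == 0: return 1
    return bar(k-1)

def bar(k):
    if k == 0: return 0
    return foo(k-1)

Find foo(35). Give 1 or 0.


foo(35) = bar(34)
bar(34) = foo(33)
foo(33) = bar(32)
bar(32) = foo(31)
foo(31) = bar(30)
bar(30) = foo(29)
foo(29) = bar(28)
bar(28) = foo(27)
foo(27) = bar(26)
bar(26) = foo(25)
foo(25) = bar(24)
bar(24) = foo(23)
foo(23) = bar(22)
bar(22) = foo(21)
foo(21) = bar(20)
bar(20) = foo(19)
foo(19) = bar(18)
bar(18) = foo(17)
foo(17) = bar(16)
bar(16) = foo(15)
foo(15) = bar(14)
bar(14) = foo(13)
foo(13) = bar(12)
bar(12) = foo(11)
foo(11) = bar(10)
bar(10) = foo(9)
foo(9) = bar(8)
bar(8) = foo(7)
foo(7) = bar(6)
bar(6) = foo(5)
foo(5) = bar(4)
bar(4) = foo(3)
foo(3) = bar(2)
bar(2) = foo(1)
foo(1) = bar(0)
bar(0) = 0  (base case)
Result: 0

0


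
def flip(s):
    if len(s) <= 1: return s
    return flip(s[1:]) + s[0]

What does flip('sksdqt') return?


flip('sksdqt') = flip('ksdqt') + 's'
flip('ksdqt') = flip('sdqt') + 'k'
flip('sdqt') = flip('dqt') + 's'
flip('dqt') = flip('qt') + 'd'
flip('qt') = flip('t') + 'q'
flip('t') = 't'  (base case)
Concatenating: 't' + 'q' + 'd' + 's' + 'k' + 's' = 'tqdsks'

tqdsks


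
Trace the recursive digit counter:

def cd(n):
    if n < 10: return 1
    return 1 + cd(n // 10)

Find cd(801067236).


cd(801067236) = 1 + cd(80106723)
cd(80106723) = 1 + cd(8010672)
cd(8010672) = 1 + cd(801067)
cd(801067) = 1 + cd(80106)
cd(80106) = 1 + cd(8010)
cd(8010) = 1 + cd(801)
cd(801) = 1 + cd(80)
cd(80) = 1 + cd(8)
cd(8) = 1  (base case: 8 < 10)
Unwinding: 1 + 1 + 1 + 1 + 1 + 1 + 1 + 1 + 1 = 9

9


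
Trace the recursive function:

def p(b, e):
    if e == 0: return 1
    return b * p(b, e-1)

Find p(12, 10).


p(12, 10)
= 12 * p(12, 9)
= 12 * 12 * p(12, 8)
= 12 * 12 * 12 * p(12, 7)
= 12 * 12 * 12 * 12 * p(12, 6)
= 12 * 12 * 12 * 12 * 12 * p(12, 5)
= 12 * 12 * 12 * 12 * 12 * 12 * p(12, 4)
= 12 * 12 * 12 * 12 * 12 * 12 * 12 * p(12, 3)
= 12 * 12 * 12 * 12 * 12 * 12 * 12 * 12 * p(12, 2)
= 12 * 12 * 12 * 12 * 12 * 12 * 12 * 12 * 12 * p(12, 1)
= 12 * 12 * 12 * 12 * 12 * 12 * 12 * 12 * 12 * 12 * p(12, 0)
= 12 * 12 * 12 * 12 * 12 * 12 * 12 * 12 * 12 * 12 * 1
= 61917364224

61917364224


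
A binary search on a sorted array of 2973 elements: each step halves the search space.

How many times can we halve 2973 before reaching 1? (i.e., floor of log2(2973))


2973 / 2 = 1486
1486 / 2 = 743
743 / 2 = 371
371 / 2 = 185
185 / 2 = 92
92 / 2 = 46
46 / 2 = 23
23 / 2 = 11
11 / 2 = 5
5 / 2 = 2
2 / 2 = 1
Reached 1 after 11 halvings

11


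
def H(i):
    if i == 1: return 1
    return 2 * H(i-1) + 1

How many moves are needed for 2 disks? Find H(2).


H(2) = 2 * H(1) + 1
H(1) = 1  (base case)
H(2) = 2 * 1 + 1 = 3

3


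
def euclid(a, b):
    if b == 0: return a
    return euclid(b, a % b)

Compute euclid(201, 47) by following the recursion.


euclid(201, 47) = euclid(47, 13)
euclid(47, 13) = euclid(13, 8)
euclid(13, 8) = euclid(8, 5)
euclid(8, 5) = euclid(5, 3)
euclid(5, 3) = euclid(3, 2)
euclid(3, 2) = euclid(2, 1)
euclid(2, 1) = euclid(1, 0)
euclid(1, 0) = 1  (base case)

1


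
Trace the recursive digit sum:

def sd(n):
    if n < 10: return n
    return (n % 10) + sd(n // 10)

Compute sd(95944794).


sd(95944794) = 4 + sd(9594479)
sd(9594479) = 9 + sd(959447)
sd(959447) = 7 + sd(95944)
sd(95944) = 4 + sd(9594)
sd(9594) = 4 + sd(959)
sd(959) = 9 + sd(95)
sd(95) = 5 + sd(9)
sd(9) = 9  (base case)
Total: 4 + 9 + 7 + 4 + 4 + 9 + 5 + 9 = 51

51


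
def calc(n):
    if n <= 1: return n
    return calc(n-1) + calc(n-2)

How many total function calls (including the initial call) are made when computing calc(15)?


Let C(n) = total calls for calc(n)
C(0) = 1, C(1) = 1
C(2) = 1 + C(1) + C(0) = 1 + 1 + 1 = 3
C(3) = 1 + C(2) + C(1) = 1 + 3 + 1 = 5
C(4) = 1 + C(3) + C(2) = 1 + 5 + 3 = 9
C(5) = 1 + C(4) + C(3) = 1 + 9 + 5 = 15
C(6) = 1 + C(5) + C(4) = 1 + 15 + 9 = 25
C(7) = 1 + C(6) + C(5) = 1 + 25 + 15 = 41
C(8) = 1 + C(7) + C(6) = 1 + 41 + 25 = 67
C(9) = 1 + C(8) + C(7) = 1 + 67 + 41 = 109
C(10) = 1 + C(9) + C(8) = 1 + 109 + 67 = 177
C(11) = 1 + C(10) + C(9) = 1 + 177 + 109 = 287
C(12) = 1 + C(11) + C(10) = 1 + 287 + 177 = 465
C(13) = 1 + C(12) + C(11) = 1 + 465 + 287 = 753
C(14) = 1 + C(13) + C(12) = 1 + 753 + 465 = 1219
C(15) = 1 + C(14) + C(13) = 1 + 1219 + 753 = 1973

1973


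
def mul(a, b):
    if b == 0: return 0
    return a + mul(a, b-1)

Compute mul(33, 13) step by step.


mul(33, 13) = 33 + mul(33, 12)
mul(33, 12) = 33 + mul(33, 11)
mul(33, 11) = 33 + mul(33, 10)
mul(33, 10) = 33 + mul(33, 9)
mul(33, 9) = 33 + mul(33, 8)
mul(33, 8) = 33 + mul(33, 7)
mul(33, 7) = 33 + mul(33, 6)
mul(33, 6) = 33 + mul(33, 5)
mul(33, 5) = 33 + mul(33, 4)
mul(33, 4) = 33 + mul(33, 3)
mul(33, 3) = 33 + mul(33, 2)
mul(33, 2) = 33 + mul(33, 1)
mul(33, 1) = 33 + mul(33, 0)
mul(33, 0) = 0  (base case)
Total: 33 + 33 + 33 + 33 + 33 + 33 + 33 + 33 + 33 + 33 + 33 + 33 + 33 + 0 = 429

429


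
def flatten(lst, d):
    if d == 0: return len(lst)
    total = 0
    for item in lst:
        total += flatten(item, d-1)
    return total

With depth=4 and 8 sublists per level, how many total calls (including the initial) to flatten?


At depth 0 (root): 1 call
At depth 1: each of 1 parents calls flatten on 8 children = 8 calls
At depth 2: each of 8 parents calls flatten on 8 children = 64 calls
At depth 3: each of 64 parents calls flatten on 8 children = 512 calls
At depth 4: each of 512 parents calls flatten on 8 children = 4096 calls
Total: 1 + 8 + 64 + 512 + 4096 = 4681

4681


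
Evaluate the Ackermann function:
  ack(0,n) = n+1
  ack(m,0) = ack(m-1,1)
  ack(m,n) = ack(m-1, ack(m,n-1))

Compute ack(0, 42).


ack(0, 42) = 43
Result: ack(0, 42) = 43

43


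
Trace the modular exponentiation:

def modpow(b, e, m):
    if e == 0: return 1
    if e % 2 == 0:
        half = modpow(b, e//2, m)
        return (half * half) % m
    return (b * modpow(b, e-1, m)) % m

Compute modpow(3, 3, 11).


modpow(3, 3, 11): e is odd, compute modpow(3, 2, 11)
  modpow(3, 2, 11): e is even, compute modpow(3, 1, 11)
    modpow(3, 1, 11): e is odd, compute modpow(3, 0, 11)
      modpow(3, 0, 11) = 1
    (3 * 1) % 11 = 3
  half=3, (3*3) % 11 = 9
(3 * 9) % 11 = 5

5


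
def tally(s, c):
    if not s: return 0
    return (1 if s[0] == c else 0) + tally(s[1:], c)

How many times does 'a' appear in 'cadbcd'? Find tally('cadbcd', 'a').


s[0]='c' != 'a' -> 0
s[0]='a' == 'a' -> 1
s[0]='d' != 'a' -> 0
s[0]='b' != 'a' -> 0
s[0]='c' != 'a' -> 0
s[0]='d' != 'a' -> 0
Sum: 0 + 1 + 0 + 0 + 0 + 0 = 1

1


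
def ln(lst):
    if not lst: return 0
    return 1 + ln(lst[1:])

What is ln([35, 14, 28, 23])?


ln([35, 14, 28, 23]) = 1 + ln([14, 28, 23])
ln([14, 28, 23]) = 1 + ln([28, 23])
ln([28, 23]) = 1 + ln([23])
ln([23]) = 1 + ln([])
ln([]) = 0  (base case)
Unwinding: 1 + 1 + 1 + 1 + 0 = 4

4


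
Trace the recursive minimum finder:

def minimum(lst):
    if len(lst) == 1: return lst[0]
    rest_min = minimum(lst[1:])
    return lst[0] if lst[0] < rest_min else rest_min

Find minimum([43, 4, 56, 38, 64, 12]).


minimum([43, 4, 56, 38, 64, 12]): compare 43 with minimum([4, 56, 38, 64, 12])
minimum([4, 56, 38, 64, 12]): compare 4 with minimum([56, 38, 64, 12])
minimum([56, 38, 64, 12]): compare 56 with minimum([38, 64, 12])
minimum([38, 64, 12]): compare 38 with minimum([64, 12])
minimum([64, 12]): compare 64 with minimum([12])
minimum([12]) = 12  (base case)
Compare 64 with 12 -> 12
Compare 38 with 12 -> 12
Compare 56 with 12 -> 12
Compare 4 with 12 -> 4
Compare 43 with 4 -> 4

4


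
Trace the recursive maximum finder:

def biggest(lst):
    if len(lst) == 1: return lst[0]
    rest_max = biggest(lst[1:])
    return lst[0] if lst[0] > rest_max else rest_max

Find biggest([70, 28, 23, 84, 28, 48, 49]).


biggest([70, 28, 23, 84, 28, 48, 49]): compare 70 with biggest([28, 23, 84, 28, 48, 49])
biggest([28, 23, 84, 28, 48, 49]): compare 28 with biggest([23, 84, 28, 48, 49])
biggest([23, 84, 28, 48, 49]): compare 23 with biggest([84, 28, 48, 49])
biggest([84, 28, 48, 49]): compare 84 with biggest([28, 48, 49])
biggest([28, 48, 49]): compare 28 with biggest([48, 49])
biggest([48, 49]): compare 48 with biggest([49])
biggest([49]) = 49  (base case)
Compare 48 with 49 -> 49
Compare 28 with 49 -> 49
Compare 84 with 49 -> 84
Compare 23 with 84 -> 84
Compare 28 with 84 -> 84
Compare 70 with 84 -> 84

84


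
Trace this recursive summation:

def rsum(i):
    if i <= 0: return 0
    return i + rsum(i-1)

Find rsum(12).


rsum(12)
= 12 + 11 + 10 + 9 + 8 + 7 + 6 + 5 + 4 + 3 + 2 + 1 + rsum(0)
= 12 + 11 + 10 + 9 + 8 + 7 + 6 + 5 + 4 + 3 + 2 + 1 + 0
= 78

78


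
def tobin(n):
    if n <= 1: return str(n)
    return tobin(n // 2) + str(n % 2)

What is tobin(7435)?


tobin(7435) = tobin(3717) + '1'
tobin(3717) = tobin(1858) + '1'
tobin(1858) = tobin(929) + '0'
tobin(929) = tobin(464) + '1'
tobin(464) = tobin(232) + '0'
tobin(232) = tobin(116) + '0'
tobin(116) = tobin(58) + '0'
tobin(58) = tobin(29) + '0'
tobin(29) = tobin(14) + '1'
tobin(14) = tobin(7) + '0'
tobin(7) = tobin(3) + '1'
tobin(3) = tobin(1) + '1'
tobin(1) = '1'  (base case)
Concatenating: '1' + '1' + '1' + '0' + '1' + '0' + '0' + '0' + '0' + '1' + '0' + '1' + '1' = '1110100001011'

1110100001011


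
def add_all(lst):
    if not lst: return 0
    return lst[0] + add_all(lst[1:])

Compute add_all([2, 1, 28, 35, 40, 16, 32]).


add_all([2, 1, 28, 35, 40, 16, 32]) = 2 + add_all([1, 28, 35, 40, 16, 32])
add_all([1, 28, 35, 40, 16, 32]) = 1 + add_all([28, 35, 40, 16, 32])
add_all([28, 35, 40, 16, 32]) = 28 + add_all([35, 40, 16, 32])
add_all([35, 40, 16, 32]) = 35 + add_all([40, 16, 32])
add_all([40, 16, 32]) = 40 + add_all([16, 32])
add_all([16, 32]) = 16 + add_all([32])
add_all([32]) = 32 + add_all([])
add_all([]) = 0  (base case)
Total: 2 + 1 + 28 + 35 + 40 + 16 + 32 + 0 = 154

154


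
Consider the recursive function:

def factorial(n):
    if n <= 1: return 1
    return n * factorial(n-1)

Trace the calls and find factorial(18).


factorial(18)
= 18 * factorial(17)
= 18 * 17 * factorial(16)
= 18 * 17 * 16 * factorial(15)
= 18 * 17 * 16 * 15 * factorial(14)
= 18 * 17 * 16 * 15 * 14 * factorial(13)
= 18 * 17 * 16 * 15 * 14 * 13 * factorial(12)
= 18 * 17 * 16 * 15 * 14 * 13 * 12 * factorial(11)
= 18 * 17 * 16 * 15 * 14 * 13 * 12 * 11 * factorial(10)
= 18 * 17 * 16 * 15 * 14 * 13 * 12 * 11 * 10 * factorial(9)
= 18 * 17 * 16 * 15 * 14 * 13 * 12 * 11 * 10 * 9 * factorial(8)
= 18 * 17 * 16 * 15 * 14 * 13 * 12 * 11 * 10 * 9 * 8 * factorial(7)
= 18 * 17 * 16 * 15 * 14 * 13 * 12 * 11 * 10 * 9 * 8 * 7 * factorial(6)
= 18 * 17 * 16 * 15 * 14 * 13 * 12 * 11 * 10 * 9 * 8 * 7 * 6 * factorial(5)
= 18 * 17 * 16 * 15 * 14 * 13 * 12 * 11 * 10 * 9 * 8 * 7 * 6 * 5 * factorial(4)
= 18 * 17 * 16 * 15 * 14 * 13 * 12 * 11 * 10 * 9 * 8 * 7 * 6 * 5 * 4 * factorial(3)
= 18 * 17 * 16 * 15 * 14 * 13 * 12 * 11 * 10 * 9 * 8 * 7 * 6 * 5 * 4 * 3 * factorial(2)
= 18 * 17 * 16 * 15 * 14 * 13 * 12 * 11 * 10 * 9 * 8 * 7 * 6 * 5 * 4 * 3 * 2 * factorial(1)
= 18 * 17 * 16 * 15 * 14 * 13 * 12 * 11 * 10 * 9 * 8 * 7 * 6 * 5 * 4 * 3 * 2 * 1
= 6402373705728000

6402373705728000


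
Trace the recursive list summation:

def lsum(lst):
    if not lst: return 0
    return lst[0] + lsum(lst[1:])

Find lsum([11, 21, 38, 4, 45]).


lsum([11, 21, 38, 4, 45]) = 11 + lsum([21, 38, 4, 45])
lsum([21, 38, 4, 45]) = 21 + lsum([38, 4, 45])
lsum([38, 4, 45]) = 38 + lsum([4, 45])
lsum([4, 45]) = 4 + lsum([45])
lsum([45]) = 45 + lsum([])
lsum([]) = 0  (base case)
Total: 11 + 21 + 38 + 4 + 45 + 0 = 119

119


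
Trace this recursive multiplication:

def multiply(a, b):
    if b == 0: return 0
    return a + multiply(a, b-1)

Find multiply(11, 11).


multiply(11, 11) = 11 + multiply(11, 10)
multiply(11, 10) = 11 + multiply(11, 9)
multiply(11, 9) = 11 + multiply(11, 8)
multiply(11, 8) = 11 + multiply(11, 7)
multiply(11, 7) = 11 + multiply(11, 6)
multiply(11, 6) = 11 + multiply(11, 5)
multiply(11, 5) = 11 + multiply(11, 4)
multiply(11, 4) = 11 + multiply(11, 3)
multiply(11, 3) = 11 + multiply(11, 2)
multiply(11, 2) = 11 + multiply(11, 1)
multiply(11, 1) = 11 + multiply(11, 0)
multiply(11, 0) = 0  (base case)
Total: 11 + 11 + 11 + 11 + 11 + 11 + 11 + 11 + 11 + 11 + 11 + 0 = 121

121


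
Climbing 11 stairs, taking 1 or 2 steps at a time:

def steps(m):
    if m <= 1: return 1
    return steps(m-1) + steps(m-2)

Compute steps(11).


Building up from base cases:
steps(0) = 1
steps(1) = 1
steps(2) = steps(1) + steps(0) = 1 + 1 = 2
steps(3) = steps(2) + steps(1) = 2 + 1 = 3
steps(4) = steps(3) + steps(2) = 3 + 2 = 5
steps(5) = steps(4) + steps(3) = 5 + 3 = 8
steps(6) = steps(5) + steps(4) = 8 + 5 = 13
steps(7) = steps(6) + steps(5) = 13 + 8 = 21
steps(8) = steps(7) + steps(6) = 21 + 13 = 34
steps(9) = steps(8) + steps(7) = 34 + 21 = 55
steps(10) = steps(9) + steps(8) = 55 + 34 = 89
steps(11) = steps(10) + steps(9) = 89 + 55 = 144

144


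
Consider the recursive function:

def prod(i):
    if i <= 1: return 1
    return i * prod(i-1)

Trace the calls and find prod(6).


prod(6)
= 6 * prod(5)
= 6 * 5 * prod(4)
= 6 * 5 * 4 * prod(3)
= 6 * 5 * 4 * 3 * prod(2)
= 6 * 5 * 4 * 3 * 2 * prod(1)
= 6 * 5 * 4 * 3 * 2 * 1
= 720

720


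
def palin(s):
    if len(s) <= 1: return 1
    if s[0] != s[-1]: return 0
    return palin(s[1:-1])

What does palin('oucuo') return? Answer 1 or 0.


palin('oucuo'): s[0]='o' == s[-1]='o' -> check palin('ucu')
palin('ucu'): s[0]='u' == s[-1]='u' -> check palin('c')
palin('c'): len <= 1 -> return 1  (base case)
Result: 1 (palindrome)

1


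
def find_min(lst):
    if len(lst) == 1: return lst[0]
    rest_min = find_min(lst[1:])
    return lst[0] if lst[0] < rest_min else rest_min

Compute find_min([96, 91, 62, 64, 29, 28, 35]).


find_min([96, 91, 62, 64, 29, 28, 35]): compare 96 with find_min([91, 62, 64, 29, 28, 35])
find_min([91, 62, 64, 29, 28, 35]): compare 91 with find_min([62, 64, 29, 28, 35])
find_min([62, 64, 29, 28, 35]): compare 62 with find_min([64, 29, 28, 35])
find_min([64, 29, 28, 35]): compare 64 with find_min([29, 28, 35])
find_min([29, 28, 35]): compare 29 with find_min([28, 35])
find_min([28, 35]): compare 28 with find_min([35])
find_min([35]) = 35  (base case)
Compare 28 with 35 -> 28
Compare 29 with 28 -> 28
Compare 64 with 28 -> 28
Compare 62 with 28 -> 28
Compare 91 with 28 -> 28
Compare 96 with 28 -> 28

28


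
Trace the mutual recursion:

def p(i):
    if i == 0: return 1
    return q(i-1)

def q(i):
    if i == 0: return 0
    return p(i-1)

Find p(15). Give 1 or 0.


p(15) = q(14)
q(14) = p(13)
p(13) = q(12)
q(12) = p(11)
p(11) = q(10)
q(10) = p(9)
p(9) = q(8)
q(8) = p(7)
p(7) = q(6)
q(6) = p(5)
p(5) = q(4)
q(4) = p(3)
p(3) = q(2)
q(2) = p(1)
p(1) = q(0)
q(0) = 0  (base case)
Result: 0

0


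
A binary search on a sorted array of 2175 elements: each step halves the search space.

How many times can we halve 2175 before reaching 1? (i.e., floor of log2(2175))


2175 / 2 = 1087
1087 / 2 = 543
543 / 2 = 271
271 / 2 = 135
135 / 2 = 67
67 / 2 = 33
33 / 2 = 16
16 / 2 = 8
8 / 2 = 4
4 / 2 = 2
2 / 2 = 1
Reached 1 after 11 halvings

11


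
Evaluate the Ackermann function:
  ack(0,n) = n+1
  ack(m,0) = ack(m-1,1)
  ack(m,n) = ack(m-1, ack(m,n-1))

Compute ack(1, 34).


ack(1, 34) = ack(0, ack(1, 33))
  ack(1, 33) = ack(0, ack(1, 32))
    ack(1, 32) = ack(0, ack(1, 31))
      ack(1, 31) = ack(0, ack(1, 30))
        ack(1, 30) = ack(0, ack(1, 29))
          ack(1, 29) = ack(0, ack(1, 28))
          ack(1, 28) = ack(0, ack(1, 27))
          ack(1, 27) = ack(0, ack(1, 26))
          ack(1, 26) = ack(0, ack(1, 25))
          ack(1, 25) = ack(0, ack(1, 24))
          ack(1, 24) = ack(0, ack(1, 23))
          ack(1, 23) = ack(0, ack(1, 22))
          ack(1, 22) = ack(0, ack(1, 21))
          ack(1, 21) = ack(0, ack(1, 20))
          ack(1, 20) = ack(0, ack(1, 19))
          ack(1, 19) = ack(0, ack(1, 18))
          ack(1, 18) = ack(0, ack(1, 17))
          ack(1, 17) = ack(0, ack(1, 16))
          ack(1, 16) = ack(0, ack(1, 15))
          ack(1, 15) = ack(0, ack(1, 14))
          ack(1, 14) = ack(0, ack(1, 13))
          ack(1, 13) = ack(0, ack(1, 12))
          ack(1, 12) = ack(0, ack(1, 11))
          ack(1, 11) = ack(0, ack(1, 10))
          ack(1, 10) = ack(0, ack(1, 9))
... (trace truncated)
Result: ack(1, 34) = 36

36


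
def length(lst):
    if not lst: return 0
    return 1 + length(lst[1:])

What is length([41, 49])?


length([41, 49]) = 1 + length([49])
length([49]) = 1 + length([])
length([]) = 0  (base case)
Unwinding: 1 + 1 + 0 = 2

2


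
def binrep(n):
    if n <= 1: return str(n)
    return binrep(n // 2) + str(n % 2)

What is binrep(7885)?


binrep(7885) = binrep(3942) + '1'
binrep(3942) = binrep(1971) + '0'
binrep(1971) = binrep(985) + '1'
binrep(985) = binrep(492) + '1'
binrep(492) = binrep(246) + '0'
binrep(246) = binrep(123) + '0'
binrep(123) = binrep(61) + '1'
binrep(61) = binrep(30) + '1'
binrep(30) = binrep(15) + '0'
binrep(15) = binrep(7) + '1'
binrep(7) = binrep(3) + '1'
binrep(3) = binrep(1) + '1'
binrep(1) = '1'  (base case)
Concatenating: '1' + '1' + '1' + '1' + '0' + '1' + '1' + '0' + '0' + '1' + '1' + '0' + '1' = '1111011001101'

1111011001101


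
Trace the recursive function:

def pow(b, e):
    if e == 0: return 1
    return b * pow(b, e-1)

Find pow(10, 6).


pow(10, 6)
= 10 * pow(10, 5)
= 10 * 10 * pow(10, 4)
= 10 * 10 * 10 * pow(10, 3)
= 10 * 10 * 10 * 10 * pow(10, 2)
= 10 * 10 * 10 * 10 * 10 * pow(10, 1)
= 10 * 10 * 10 * 10 * 10 * 10 * pow(10, 0)
= 10 * 10 * 10 * 10 * 10 * 10 * 1
= 1000000

1000000


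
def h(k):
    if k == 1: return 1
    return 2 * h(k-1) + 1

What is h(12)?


h(12) = 2 * h(11) + 1
h(11) = 2 * h(10) + 1
h(10) = 2 * h(9) + 1
h(9) = 2 * h(8) + 1
h(8) = 2 * h(7) + 1
h(7) = 2 * h(6) + 1
h(6) = 2 * h(5) + 1
h(5) = 2 * h(4) + 1
h(4) = 2 * h(3) + 1
h(3) = 2 * h(2) + 1
h(2) = 2 * h(1) + 1
h(1) = 1  (base case)
h(2) = 2 * 1 + 1 = 3
h(3) = 2 * 3 + 1 = 7
h(4) = 2 * 7 + 1 = 15
h(5) = 2 * 15 + 1 = 31
h(6) = 2 * 31 + 1 = 63
h(7) = 2 * 63 + 1 = 127
h(8) = 2 * 127 + 1 = 255
h(9) = 2 * 255 + 1 = 511
h(10) = 2 * 511 + 1 = 1023
h(11) = 2 * 1023 + 1 = 2047
h(12) = 2 * 2047 + 1 = 4095

4095


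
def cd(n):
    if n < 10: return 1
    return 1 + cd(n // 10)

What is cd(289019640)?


cd(289019640) = 1 + cd(28901964)
cd(28901964) = 1 + cd(2890196)
cd(2890196) = 1 + cd(289019)
cd(289019) = 1 + cd(28901)
cd(28901) = 1 + cd(2890)
cd(2890) = 1 + cd(289)
cd(289) = 1 + cd(28)
cd(28) = 1 + cd(2)
cd(2) = 1  (base case: 2 < 10)
Unwinding: 1 + 1 + 1 + 1 + 1 + 1 + 1 + 1 + 1 = 9

9


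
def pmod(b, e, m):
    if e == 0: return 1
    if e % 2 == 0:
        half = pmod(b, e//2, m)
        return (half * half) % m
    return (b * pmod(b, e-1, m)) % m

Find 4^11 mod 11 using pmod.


pmod(4, 11, 11): e is odd, compute pmod(4, 10, 11)
  pmod(4, 10, 11): e is even, compute pmod(4, 5, 11)
    pmod(4, 5, 11): e is odd, compute pmod(4, 4, 11)
      pmod(4, 4, 11): e is even, compute pmod(4, 2, 11)
        pmod(4, 2, 11): e is even, compute pmod(4, 1, 11)
          pmod(4, 1, 11): e is odd, compute pmod(4, 0, 11)
          pmod(4, 0, 11) = 1
          (4 * 1) % 11 = 4
        half=4, (4*4) % 11 = 5
      half=5, (5*5) % 11 = 3
    (4 * 3) % 11 = 1
  half=1, (1*1) % 11 = 1
(4 * 1) % 11 = 4

4


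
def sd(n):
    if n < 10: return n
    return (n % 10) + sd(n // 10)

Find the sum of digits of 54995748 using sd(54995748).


sd(54995748) = 8 + sd(5499574)
sd(5499574) = 4 + sd(549957)
sd(549957) = 7 + sd(54995)
sd(54995) = 5 + sd(5499)
sd(5499) = 9 + sd(549)
sd(549) = 9 + sd(54)
sd(54) = 4 + sd(5)
sd(5) = 5  (base case)
Total: 8 + 4 + 7 + 5 + 9 + 9 + 4 + 5 = 51

51


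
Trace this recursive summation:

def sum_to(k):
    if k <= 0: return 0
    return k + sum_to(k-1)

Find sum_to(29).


sum_to(29)
= 29 + 28 + 27 + 26 + 25 + 24 + 23 + 22 + 21 + 20 + 19 + 18 + 17 + 16 + 15 + 14 + 13 + 12 + 11 + 10 + 9 + 8 + 7 + 6 + 5 + 4 + 3 + 2 + 1 + sum_to(0)
= 29 + 28 + 27 + 26 + 25 + 24 + 23 + 22 + 21 + 20 + 19 + 18 + 17 + 16 + 15 + 14 + 13 + 12 + 11 + 10 + 9 + 8 + 7 + 6 + 5 + 4 + 3 + 2 + 1 + 0
= 435

435


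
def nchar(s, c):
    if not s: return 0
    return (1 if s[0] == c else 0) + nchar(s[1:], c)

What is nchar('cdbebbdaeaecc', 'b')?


s[0]='c' != 'b' -> 0
s[0]='d' != 'b' -> 0
s[0]='b' == 'b' -> 1
s[0]='e' != 'b' -> 0
s[0]='b' == 'b' -> 1
s[0]='b' == 'b' -> 1
s[0]='d' != 'b' -> 0
s[0]='a' != 'b' -> 0
s[0]='e' != 'b' -> 0
s[0]='a' != 'b' -> 0
s[0]='e' != 'b' -> 0
s[0]='c' != 'b' -> 0
s[0]='c' != 'b' -> 0
Sum: 0 + 0 + 1 + 0 + 1 + 1 + 0 + 0 + 0 + 0 + 0 + 0 + 0 = 3

3


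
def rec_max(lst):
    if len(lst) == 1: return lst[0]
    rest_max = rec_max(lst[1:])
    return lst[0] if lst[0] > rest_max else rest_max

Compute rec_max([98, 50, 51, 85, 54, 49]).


rec_max([98, 50, 51, 85, 54, 49]): compare 98 with rec_max([50, 51, 85, 54, 49])
rec_max([50, 51, 85, 54, 49]): compare 50 with rec_max([51, 85, 54, 49])
rec_max([51, 85, 54, 49]): compare 51 with rec_max([85, 54, 49])
rec_max([85, 54, 49]): compare 85 with rec_max([54, 49])
rec_max([54, 49]): compare 54 with rec_max([49])
rec_max([49]) = 49  (base case)
Compare 54 with 49 -> 54
Compare 85 with 54 -> 85
Compare 51 with 85 -> 85
Compare 50 with 85 -> 85
Compare 98 with 85 -> 98

98


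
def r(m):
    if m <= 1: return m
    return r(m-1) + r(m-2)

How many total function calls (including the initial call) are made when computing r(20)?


Let C(n) = total calls for r(n)
C(0) = 1, C(1) = 1
C(2) = 1 + C(1) + C(0) = 1 + 1 + 1 = 3
C(3) = 1 + C(2) + C(1) = 1 + 3 + 1 = 5
C(4) = 1 + C(3) + C(2) = 1 + 5 + 3 = 9
C(5) = 1 + C(4) + C(3) = 1 + 9 + 5 = 15
C(6) = 1 + C(5) + C(4) = 1 + 15 + 9 = 25
C(7) = 1 + C(6) + C(5) = 1 + 25 + 15 = 41
C(8) = 1 + C(7) + C(6) = 1 + 41 + 25 = 67
C(9) = 1 + C(8) + C(7) = 1 + 67 + 41 = 109
C(10) = 1 + C(9) + C(8) = 1 + 109 + 67 = 177
C(11) = 1 + C(10) + C(9) = 1 + 177 + 109 = 287
C(12) = 1 + C(11) + C(10) = 1 + 287 + 177 = 465
C(13) = 1 + C(12) + C(11) = 1 + 465 + 287 = 753
C(14) = 1 + C(13) + C(12) = 1 + 753 + 465 = 1219
C(15) = 1 + C(14) + C(13) = 1 + 1219 + 753 = 1973
C(16) = 1 + C(15) + C(14) = 1 + 1973 + 1219 = 3193
C(17) = 1 + C(16) + C(15) = 1 + 3193 + 1973 = 5167
C(18) = 1 + C(17) + C(16) = 1 + 5167 + 3193 = 8361
C(19) = 1 + C(18) + C(17) = 1 + 8361 + 5167 = 13529
C(20) = 1 + C(19) + C(18) = 1 + 13529 + 8361 = 21891

21891


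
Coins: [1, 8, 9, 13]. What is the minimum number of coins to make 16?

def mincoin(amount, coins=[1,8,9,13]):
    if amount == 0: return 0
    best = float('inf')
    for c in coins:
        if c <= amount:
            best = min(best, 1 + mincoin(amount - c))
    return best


Building up with DP:
mincoin(0) = 0
mincoin(1) = min(1+mincoin(0)=1+0=1) = 1
mincoin(2) = min(1+mincoin(1)=1+1=2) = 2
mincoin(3) = min(1+mincoin(2)=1+2=3) = 3
mincoin(4) = min(1+mincoin(3)=1+3=4) = 4
mincoin(5) = min(1+mincoin(4)=1+4=5) = 5
mincoin(6) = min(1+mincoin(5)=1+5=6) = 6
mincoin(7) = min(1+mincoin(6)=1+6=7) = 7
mincoin(8) = min(1+mincoin(7)=1+7=8, 1+mincoin(0)=1+0=1) = 1
mincoin(9) = min(1+mincoin(8)=1+1=2, 1+mincoin(1)=1+1=2, 1+mincoin(0)=1+0=1) = 1
mincoin(10) = min(1+mincoin(9)=1+1=2, 1+mincoin(2)=1+2=3, 1+mincoin(1)=1+1=2) = 2
mincoin(11) = min(1+mincoin(10)=1+2=3, 1+mincoin(3)=1+3=4, 1+mincoin(2)=1+2=3) = 3
mincoin(12) = min(1+mincoin(11)=1+3=4, 1+mincoin(4)=1+4=5, 1+mincoin(3)=1+3=4) = 4
mincoin(13) = min(1+mincoin(12)=1+4=5, 1+mincoin(5)=1+5=6, 1+mincoin(4)=1+4=5, 1+mincoin(0)=1+0=1) = 1
mincoin(14) = min(1+mincoin(13)=1+1=2, 1+mincoin(6)=1+6=7, 1+mincoin(5)=1+5=6, 1+mincoin(1)=1+1=2) = 2
mincoin(15) = min(1+mincoin(14)=1+2=3, 1+mincoin(7)=1+7=8, 1+mincoin(6)=1+6=7, 1+mincoin(2)=1+2=3) = 3
mincoin(16) = min(1+mincoin(15)=1+3=4, 1+mincoin(8)=1+1=2, 1+mincoin(7)=1+7=8, 1+mincoin(3)=1+3=4) = 2

2


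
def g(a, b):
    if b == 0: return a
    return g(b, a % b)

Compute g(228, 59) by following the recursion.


g(228, 59) = g(59, 51)
g(59, 51) = g(51, 8)
g(51, 8) = g(8, 3)
g(8, 3) = g(3, 2)
g(3, 2) = g(2, 1)
g(2, 1) = g(1, 0)
g(1, 0) = 1  (base case)

1


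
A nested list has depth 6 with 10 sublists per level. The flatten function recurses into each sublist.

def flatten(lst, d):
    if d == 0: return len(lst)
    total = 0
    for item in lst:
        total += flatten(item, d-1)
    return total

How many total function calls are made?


At depth 0 (root): 1 call
At depth 1: each of 1 parents calls flatten on 10 children = 10 calls
At depth 2: each of 10 parents calls flatten on 10 children = 100 calls
At depth 3: each of 100 parents calls flatten on 10 children = 1000 calls
At depth 4: each of 1000 parents calls flatten on 10 children = 10000 calls
At depth 5: each of 10000 parents calls flatten on 10 children = 100000 calls
At depth 6: each of 100000 parents calls flatten on 10 children = 1000000 calls
Total: 1 + 10 + 100 + 1000 + 10000 + 100000 + 1000000 = 1111111

1111111


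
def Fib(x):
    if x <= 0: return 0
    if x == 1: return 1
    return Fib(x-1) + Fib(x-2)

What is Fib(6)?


Computing Fib(6) bottom-up:
Fib(0) = 0
Fib(1) = 1
Fib(2) = Fib(1) + Fib(0) = 1 + 0 = 1
Fib(3) = Fib(2) + Fib(1) = 1 + 1 = 2
Fib(4) = Fib(3) + Fib(2) = 2 + 1 = 3
Fib(5) = Fib(4) + Fib(3) = 3 + 2 = 5
Fib(6) = Fib(5) + Fib(4) = 5 + 3 = 8

8


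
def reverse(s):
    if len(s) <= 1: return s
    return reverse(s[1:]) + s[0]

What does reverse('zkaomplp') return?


reverse('zkaomplp') = reverse('kaomplp') + 'z'
reverse('kaomplp') = reverse('aomplp') + 'k'
reverse('aomplp') = reverse('omplp') + 'a'
reverse('omplp') = reverse('mplp') + 'o'
reverse('mplp') = reverse('plp') + 'm'
reverse('plp') = reverse('lp') + 'p'
reverse('lp') = reverse('p') + 'l'
reverse('p') = 'p'  (base case)
Concatenating: 'p' + 'l' + 'p' + 'm' + 'o' + 'a' + 'k' + 'z' = 'plpmoakz'

plpmoakz


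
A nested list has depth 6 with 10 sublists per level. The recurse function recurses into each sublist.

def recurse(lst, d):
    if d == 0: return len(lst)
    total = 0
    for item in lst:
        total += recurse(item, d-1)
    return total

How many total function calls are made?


At depth 0 (root): 1 call
At depth 1: each of 1 parents calls recurse on 10 children = 10 calls
At depth 2: each of 10 parents calls recurse on 10 children = 100 calls
At depth 3: each of 100 parents calls recurse on 10 children = 1000 calls
At depth 4: each of 1000 parents calls recurse on 10 children = 10000 calls
At depth 5: each of 10000 parents calls recurse on 10 children = 100000 calls
At depth 6: each of 100000 parents calls recurse on 10 children = 1000000 calls
Total: 1 + 10 + 100 + 1000 + 10000 + 100000 + 1000000 = 1111111

1111111


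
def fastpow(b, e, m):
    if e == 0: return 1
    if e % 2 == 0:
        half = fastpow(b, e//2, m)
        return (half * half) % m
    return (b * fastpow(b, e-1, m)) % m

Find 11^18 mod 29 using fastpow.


fastpow(11, 18, 29): e is even, compute fastpow(11, 9, 29)
  fastpow(11, 9, 29): e is odd, compute fastpow(11, 8, 29)
    fastpow(11, 8, 29): e is even, compute fastpow(11, 4, 29)
      fastpow(11, 4, 29): e is even, compute fastpow(11, 2, 29)
        fastpow(11, 2, 29): e is even, compute fastpow(11, 1, 29)
          fastpow(11, 1, 29): e is odd, compute fastpow(11, 0, 29)
          fastpow(11, 0, 29) = 1
          (11 * 1) % 29 = 11
        half=11, (11*11) % 29 = 5
      half=5, (5*5) % 29 = 25
    half=25, (25*25) % 29 = 16
  (11 * 16) % 29 = 2
half=2, (2*2) % 29 = 4

4


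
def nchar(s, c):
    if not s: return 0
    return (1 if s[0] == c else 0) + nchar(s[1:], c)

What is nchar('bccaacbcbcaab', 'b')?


s[0]='b' == 'b' -> 1
s[0]='c' != 'b' -> 0
s[0]='c' != 'b' -> 0
s[0]='a' != 'b' -> 0
s[0]='a' != 'b' -> 0
s[0]='c' != 'b' -> 0
s[0]='b' == 'b' -> 1
s[0]='c' != 'b' -> 0
s[0]='b' == 'b' -> 1
s[0]='c' != 'b' -> 0
s[0]='a' != 'b' -> 0
s[0]='a' != 'b' -> 0
s[0]='b' == 'b' -> 1
Sum: 1 + 0 + 0 + 0 + 0 + 0 + 1 + 0 + 1 + 0 + 0 + 0 + 1 = 4

4


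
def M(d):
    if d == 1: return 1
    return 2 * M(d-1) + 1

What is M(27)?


M(27) = 2 * M(26) + 1
M(26) = 2 * M(25) + 1
M(25) = 2 * M(24) + 1
M(24) = 2 * M(23) + 1
M(23) = 2 * M(22) + 1
M(22) = 2 * M(21) + 1
M(21) = 2 * M(20) + 1
M(20) = 2 * M(19) + 1
M(19) = 2 * M(18) + 1
M(18) = 2 * M(17) + 1
M(17) = 2 * M(16) + 1
M(16) = 2 * M(15) + 1
M(15) = 2 * M(14) + 1
M(14) = 2 * M(13) + 1
M(13) = 2 * M(12) + 1
M(12) = 2 * M(11) + 1
M(11) = 2 * M(10) + 1
M(10) = 2 * M(9) + 1
M(9) = 2 * M(8) + 1
M(8) = 2 * M(7) + 1
M(7) = 2 * M(6) + 1
M(6) = 2 * M(5) + 1
M(5) = 2 * M(4) + 1
M(4) = 2 * M(3) + 1
M(3) = 2 * M(2) + 1
M(2) = 2 * M(1) + 1
M(1) = 1  (base case)
M(2) = 2 * 1 + 1 = 3
M(3) = 2 * 3 + 1 = 7
M(4) = 2 * 7 + 1 = 15
M(5) = 2 * 15 + 1 = 31
M(6) = 2 * 31 + 1 = 63
M(7) = 2 * 63 + 1 = 127
M(8) = 2 * 127 + 1 = 255
M(9) = 2 * 255 + 1 = 511
M(10) = 2 * 511 + 1 = 1023
M(11) = 2 * 1023 + 1 = 2047
M(12) = 2 * 2047 + 1 = 4095
M(13) = 2 * 4095 + 1 = 8191
M(14) = 2 * 8191 + 1 = 16383
M(15) = 2 * 16383 + 1 = 32767
M(16) = 2 * 32767 + 1 = 65535
M(17) = 2 * 65535 + 1 = 131071
M(18) = 2 * 131071 + 1 = 262143
M(19) = 2 * 262143 + 1 = 524287
M(20) = 2 * 524287 + 1 = 1048575
M(21) = 2 * 1048575 + 1 = 2097151
M(22) = 2 * 2097151 + 1 = 4194303
M(23) = 2 * 4194303 + 1 = 8388607
M(24) = 2 * 8388607 + 1 = 16777215
M(25) = 2 * 16777215 + 1 = 33554431
M(26) = 2 * 33554431 + 1 = 67108863
M(27) = 2 * 67108863 + 1 = 134217727

134217727
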